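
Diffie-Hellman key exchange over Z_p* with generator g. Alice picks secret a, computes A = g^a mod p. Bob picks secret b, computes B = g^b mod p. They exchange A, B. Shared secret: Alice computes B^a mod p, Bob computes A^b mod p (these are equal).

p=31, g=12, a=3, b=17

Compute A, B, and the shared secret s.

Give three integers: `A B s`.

Answer: 23 11 29

Derivation:
A = 12^3 mod 31  (bits of 3 = 11)
  bit 0 = 1: r = r^2 * 12 mod 31 = 1^2 * 12 = 1*12 = 12
  bit 1 = 1: r = r^2 * 12 mod 31 = 12^2 * 12 = 20*12 = 23
  -> A = 23
B = 12^17 mod 31  (bits of 17 = 10001)
  bit 0 = 1: r = r^2 * 12 mod 31 = 1^2 * 12 = 1*12 = 12
  bit 1 = 0: r = r^2 mod 31 = 12^2 = 20
  bit 2 = 0: r = r^2 mod 31 = 20^2 = 28
  bit 3 = 0: r = r^2 mod 31 = 28^2 = 9
  bit 4 = 1: r = r^2 * 12 mod 31 = 9^2 * 12 = 19*12 = 11
  -> B = 11
s = B^a = 11^3 mod 31  (bits of 3 = 11)
  bit 0 = 1: r = r^2 * 11 mod 31 = 1^2 * 11 = 1*11 = 11
  bit 1 = 1: r = r^2 * 11 mod 31 = 11^2 * 11 = 28*11 = 29
  -> s = B^a = 29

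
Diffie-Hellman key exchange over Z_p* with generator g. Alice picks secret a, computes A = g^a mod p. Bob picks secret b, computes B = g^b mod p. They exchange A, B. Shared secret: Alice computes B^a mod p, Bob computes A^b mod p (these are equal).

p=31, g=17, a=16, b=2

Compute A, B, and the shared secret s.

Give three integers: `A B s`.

Answer: 14 10 10

Derivation:
A = 17^16 mod 31  (bits of 16 = 10000)
  bit 0 = 1: r = r^2 * 17 mod 31 = 1^2 * 17 = 1*17 = 17
  bit 1 = 0: r = r^2 mod 31 = 17^2 = 10
  bit 2 = 0: r = r^2 mod 31 = 10^2 = 7
  bit 3 = 0: r = r^2 mod 31 = 7^2 = 18
  bit 4 = 0: r = r^2 mod 31 = 18^2 = 14
  -> A = 14
B = 17^2 mod 31  (bits of 2 = 10)
  bit 0 = 1: r = r^2 * 17 mod 31 = 1^2 * 17 = 1*17 = 17
  bit 1 = 0: r = r^2 mod 31 = 17^2 = 10
  -> B = 10
s = B^a = 10^16 mod 31  (bits of 16 = 10000)
  bit 0 = 1: r = r^2 * 10 mod 31 = 1^2 * 10 = 1*10 = 10
  bit 1 = 0: r = r^2 mod 31 = 10^2 = 7
  bit 2 = 0: r = r^2 mod 31 = 7^2 = 18
  bit 3 = 0: r = r^2 mod 31 = 18^2 = 14
  bit 4 = 0: r = r^2 mod 31 = 14^2 = 10
  -> s = B^a = 10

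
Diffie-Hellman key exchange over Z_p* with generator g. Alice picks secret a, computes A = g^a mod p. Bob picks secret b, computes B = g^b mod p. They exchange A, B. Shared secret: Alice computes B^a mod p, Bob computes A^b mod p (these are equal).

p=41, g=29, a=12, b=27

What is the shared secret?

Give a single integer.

Answer: 31

Derivation:
A = 29^12 mod 41  (bits of 12 = 1100)
  bit 0 = 1: r = r^2 * 29 mod 41 = 1^2 * 29 = 1*29 = 29
  bit 1 = 1: r = r^2 * 29 mod 41 = 29^2 * 29 = 21*29 = 35
  bit 2 = 0: r = r^2 mod 41 = 35^2 = 36
  bit 3 = 0: r = r^2 mod 41 = 36^2 = 25
  -> A = 25
B = 29^27 mod 41  (bits of 27 = 11011)
  bit 0 = 1: r = r^2 * 29 mod 41 = 1^2 * 29 = 1*29 = 29
  bit 1 = 1: r = r^2 * 29 mod 41 = 29^2 * 29 = 21*29 = 35
  bit 2 = 0: r = r^2 mod 41 = 35^2 = 36
  bit 3 = 1: r = r^2 * 29 mod 41 = 36^2 * 29 = 25*29 = 28
  bit 4 = 1: r = r^2 * 29 mod 41 = 28^2 * 29 = 5*29 = 22
  -> B = 22
s = B^a = 22^12 mod 41  (bits of 12 = 1100)
  bit 0 = 1: r = r^2 * 22 mod 41 = 1^2 * 22 = 1*22 = 22
  bit 1 = 1: r = r^2 * 22 mod 41 = 22^2 * 22 = 33*22 = 29
  bit 2 = 0: r = r^2 mod 41 = 29^2 = 21
  bit 3 = 0: r = r^2 mod 41 = 21^2 = 31
  -> s = B^a = 31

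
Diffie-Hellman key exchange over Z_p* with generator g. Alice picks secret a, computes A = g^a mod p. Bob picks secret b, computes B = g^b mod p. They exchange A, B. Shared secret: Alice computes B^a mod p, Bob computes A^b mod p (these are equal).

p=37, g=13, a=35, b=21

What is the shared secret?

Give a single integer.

A = 13^35 mod 37  (bits of 35 = 100011)
  bit 0 = 1: r = r^2 * 13 mod 37 = 1^2 * 13 = 1*13 = 13
  bit 1 = 0: r = r^2 mod 37 = 13^2 = 21
  bit 2 = 0: r = r^2 mod 37 = 21^2 = 34
  bit 3 = 0: r = r^2 mod 37 = 34^2 = 9
  bit 4 = 1: r = r^2 * 13 mod 37 = 9^2 * 13 = 7*13 = 17
  bit 5 = 1: r = r^2 * 13 mod 37 = 17^2 * 13 = 30*13 = 20
  -> A = 20
B = 13^21 mod 37  (bits of 21 = 10101)
  bit 0 = 1: r = r^2 * 13 mod 37 = 1^2 * 13 = 1*13 = 13
  bit 1 = 0: r = r^2 mod 37 = 13^2 = 21
  bit 2 = 1: r = r^2 * 13 mod 37 = 21^2 * 13 = 34*13 = 35
  bit 3 = 0: r = r^2 mod 37 = 35^2 = 4
  bit 4 = 1: r = r^2 * 13 mod 37 = 4^2 * 13 = 16*13 = 23
  -> B = 23
s = B^a = 23^35 mod 37  (bits of 35 = 100011)
  bit 0 = 1: r = r^2 * 23 mod 37 = 1^2 * 23 = 1*23 = 23
  bit 1 = 0: r = r^2 mod 37 = 23^2 = 11
  bit 2 = 0: r = r^2 mod 37 = 11^2 = 10
  bit 3 = 0: r = r^2 mod 37 = 10^2 = 26
  bit 4 = 1: r = r^2 * 23 mod 37 = 26^2 * 23 = 10*23 = 8
  bit 5 = 1: r = r^2 * 23 mod 37 = 8^2 * 23 = 27*23 = 29
  -> s = B^a = 29

Answer: 29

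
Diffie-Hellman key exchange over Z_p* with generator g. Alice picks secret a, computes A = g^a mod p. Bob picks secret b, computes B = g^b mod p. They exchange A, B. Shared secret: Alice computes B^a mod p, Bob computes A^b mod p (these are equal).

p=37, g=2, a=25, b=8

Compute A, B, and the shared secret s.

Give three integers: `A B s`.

A = 2^25 mod 37  (bits of 25 = 11001)
  bit 0 = 1: r = r^2 * 2 mod 37 = 1^2 * 2 = 1*2 = 2
  bit 1 = 1: r = r^2 * 2 mod 37 = 2^2 * 2 = 4*2 = 8
  bit 2 = 0: r = r^2 mod 37 = 8^2 = 27
  bit 3 = 0: r = r^2 mod 37 = 27^2 = 26
  bit 4 = 1: r = r^2 * 2 mod 37 = 26^2 * 2 = 10*2 = 20
  -> A = 20
B = 2^8 mod 37  (bits of 8 = 1000)
  bit 0 = 1: r = r^2 * 2 mod 37 = 1^2 * 2 = 1*2 = 2
  bit 1 = 0: r = r^2 mod 37 = 2^2 = 4
  bit 2 = 0: r = r^2 mod 37 = 4^2 = 16
  bit 3 = 0: r = r^2 mod 37 = 16^2 = 34
  -> B = 34
s = B^a = 34^25 mod 37  (bits of 25 = 11001)
  bit 0 = 1: r = r^2 * 34 mod 37 = 1^2 * 34 = 1*34 = 34
  bit 1 = 1: r = r^2 * 34 mod 37 = 34^2 * 34 = 9*34 = 10
  bit 2 = 0: r = r^2 mod 37 = 10^2 = 26
  bit 3 = 0: r = r^2 mod 37 = 26^2 = 10
  bit 4 = 1: r = r^2 * 34 mod 37 = 10^2 * 34 = 26*34 = 33
  -> s = B^a = 33

Answer: 20 34 33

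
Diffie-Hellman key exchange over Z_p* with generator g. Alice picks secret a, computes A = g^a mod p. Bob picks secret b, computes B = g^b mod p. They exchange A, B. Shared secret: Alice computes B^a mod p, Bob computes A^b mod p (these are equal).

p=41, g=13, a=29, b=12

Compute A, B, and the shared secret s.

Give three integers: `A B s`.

A = 13^29 mod 41  (bits of 29 = 11101)
  bit 0 = 1: r = r^2 * 13 mod 41 = 1^2 * 13 = 1*13 = 13
  bit 1 = 1: r = r^2 * 13 mod 41 = 13^2 * 13 = 5*13 = 24
  bit 2 = 1: r = r^2 * 13 mod 41 = 24^2 * 13 = 2*13 = 26
  bit 3 = 0: r = r^2 mod 41 = 26^2 = 20
  bit 4 = 1: r = r^2 * 13 mod 41 = 20^2 * 13 = 31*13 = 34
  -> A = 34
B = 13^12 mod 41  (bits of 12 = 1100)
  bit 0 = 1: r = r^2 * 13 mod 41 = 1^2 * 13 = 1*13 = 13
  bit 1 = 1: r = r^2 * 13 mod 41 = 13^2 * 13 = 5*13 = 24
  bit 2 = 0: r = r^2 mod 41 = 24^2 = 2
  bit 3 = 0: r = r^2 mod 41 = 2^2 = 4
  -> B = 4
s = B^a = 4^29 mod 41  (bits of 29 = 11101)
  bit 0 = 1: r = r^2 * 4 mod 41 = 1^2 * 4 = 1*4 = 4
  bit 1 = 1: r = r^2 * 4 mod 41 = 4^2 * 4 = 16*4 = 23
  bit 2 = 1: r = r^2 * 4 mod 41 = 23^2 * 4 = 37*4 = 25
  bit 3 = 0: r = r^2 mod 41 = 25^2 = 10
  bit 4 = 1: r = r^2 * 4 mod 41 = 10^2 * 4 = 18*4 = 31
  -> s = B^a = 31

Answer: 34 4 31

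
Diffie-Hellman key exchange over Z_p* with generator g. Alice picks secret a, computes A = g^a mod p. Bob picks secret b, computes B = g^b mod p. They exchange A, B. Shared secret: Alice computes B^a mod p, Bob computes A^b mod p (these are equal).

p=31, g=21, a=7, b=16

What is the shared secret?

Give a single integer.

Answer: 20

Derivation:
A = 21^7 mod 31  (bits of 7 = 111)
  bit 0 = 1: r = r^2 * 21 mod 31 = 1^2 * 21 = 1*21 = 21
  bit 1 = 1: r = r^2 * 21 mod 31 = 21^2 * 21 = 7*21 = 23
  bit 2 = 1: r = r^2 * 21 mod 31 = 23^2 * 21 = 2*21 = 11
  -> A = 11
B = 21^16 mod 31  (bits of 16 = 10000)
  bit 0 = 1: r = r^2 * 21 mod 31 = 1^2 * 21 = 1*21 = 21
  bit 1 = 0: r = r^2 mod 31 = 21^2 = 7
  bit 2 = 0: r = r^2 mod 31 = 7^2 = 18
  bit 3 = 0: r = r^2 mod 31 = 18^2 = 14
  bit 4 = 0: r = r^2 mod 31 = 14^2 = 10
  -> B = 10
s = B^a = 10^7 mod 31  (bits of 7 = 111)
  bit 0 = 1: r = r^2 * 10 mod 31 = 1^2 * 10 = 1*10 = 10
  bit 1 = 1: r = r^2 * 10 mod 31 = 10^2 * 10 = 7*10 = 8
  bit 2 = 1: r = r^2 * 10 mod 31 = 8^2 * 10 = 2*10 = 20
  -> s = B^a = 20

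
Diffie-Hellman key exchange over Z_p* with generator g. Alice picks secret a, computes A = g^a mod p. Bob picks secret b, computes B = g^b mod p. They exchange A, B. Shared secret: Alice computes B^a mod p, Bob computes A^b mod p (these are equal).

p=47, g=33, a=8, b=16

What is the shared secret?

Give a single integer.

Answer: 21

Derivation:
A = 33^8 mod 47  (bits of 8 = 1000)
  bit 0 = 1: r = r^2 * 33 mod 47 = 1^2 * 33 = 1*33 = 33
  bit 1 = 0: r = r^2 mod 47 = 33^2 = 8
  bit 2 = 0: r = r^2 mod 47 = 8^2 = 17
  bit 3 = 0: r = r^2 mod 47 = 17^2 = 7
  -> A = 7
B = 33^16 mod 47  (bits of 16 = 10000)
  bit 0 = 1: r = r^2 * 33 mod 47 = 1^2 * 33 = 1*33 = 33
  bit 1 = 0: r = r^2 mod 47 = 33^2 = 8
  bit 2 = 0: r = r^2 mod 47 = 8^2 = 17
  bit 3 = 0: r = r^2 mod 47 = 17^2 = 7
  bit 4 = 0: r = r^2 mod 47 = 7^2 = 2
  -> B = 2
s = B^a = 2^8 mod 47  (bits of 8 = 1000)
  bit 0 = 1: r = r^2 * 2 mod 47 = 1^2 * 2 = 1*2 = 2
  bit 1 = 0: r = r^2 mod 47 = 2^2 = 4
  bit 2 = 0: r = r^2 mod 47 = 4^2 = 16
  bit 3 = 0: r = r^2 mod 47 = 16^2 = 21
  -> s = B^a = 21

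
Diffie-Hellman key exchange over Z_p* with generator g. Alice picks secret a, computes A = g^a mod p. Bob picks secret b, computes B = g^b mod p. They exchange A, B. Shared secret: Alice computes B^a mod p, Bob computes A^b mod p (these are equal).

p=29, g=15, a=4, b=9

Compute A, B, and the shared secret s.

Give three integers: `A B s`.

A = 15^4 mod 29  (bits of 4 = 100)
  bit 0 = 1: r = r^2 * 15 mod 29 = 1^2 * 15 = 1*15 = 15
  bit 1 = 0: r = r^2 mod 29 = 15^2 = 22
  bit 2 = 0: r = r^2 mod 29 = 22^2 = 20
  -> A = 20
B = 15^9 mod 29  (bits of 9 = 1001)
  bit 0 = 1: r = r^2 * 15 mod 29 = 1^2 * 15 = 1*15 = 15
  bit 1 = 0: r = r^2 mod 29 = 15^2 = 22
  bit 2 = 0: r = r^2 mod 29 = 22^2 = 20
  bit 3 = 1: r = r^2 * 15 mod 29 = 20^2 * 15 = 23*15 = 26
  -> B = 26
s = B^a = 26^4 mod 29  (bits of 4 = 100)
  bit 0 = 1: r = r^2 * 26 mod 29 = 1^2 * 26 = 1*26 = 26
  bit 1 = 0: r = r^2 mod 29 = 26^2 = 9
  bit 2 = 0: r = r^2 mod 29 = 9^2 = 23
  -> s = B^a = 23

Answer: 20 26 23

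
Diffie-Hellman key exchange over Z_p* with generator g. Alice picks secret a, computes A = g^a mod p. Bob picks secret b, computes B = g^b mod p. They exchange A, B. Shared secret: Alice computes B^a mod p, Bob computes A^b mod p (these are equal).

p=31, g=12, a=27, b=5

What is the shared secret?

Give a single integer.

Answer: 30

Derivation:
A = 12^27 mod 31  (bits of 27 = 11011)
  bit 0 = 1: r = r^2 * 12 mod 31 = 1^2 * 12 = 1*12 = 12
  bit 1 = 1: r = r^2 * 12 mod 31 = 12^2 * 12 = 20*12 = 23
  bit 2 = 0: r = r^2 mod 31 = 23^2 = 2
  bit 3 = 1: r = r^2 * 12 mod 31 = 2^2 * 12 = 4*12 = 17
  bit 4 = 1: r = r^2 * 12 mod 31 = 17^2 * 12 = 10*12 = 27
  -> A = 27
B = 12^5 mod 31  (bits of 5 = 101)
  bit 0 = 1: r = r^2 * 12 mod 31 = 1^2 * 12 = 1*12 = 12
  bit 1 = 0: r = r^2 mod 31 = 12^2 = 20
  bit 2 = 1: r = r^2 * 12 mod 31 = 20^2 * 12 = 28*12 = 26
  -> B = 26
s = B^a = 26^27 mod 31  (bits of 27 = 11011)
  bit 0 = 1: r = r^2 * 26 mod 31 = 1^2 * 26 = 1*26 = 26
  bit 1 = 1: r = r^2 * 26 mod 31 = 26^2 * 26 = 25*26 = 30
  bit 2 = 0: r = r^2 mod 31 = 30^2 = 1
  bit 3 = 1: r = r^2 * 26 mod 31 = 1^2 * 26 = 1*26 = 26
  bit 4 = 1: r = r^2 * 26 mod 31 = 26^2 * 26 = 25*26 = 30
  -> s = B^a = 30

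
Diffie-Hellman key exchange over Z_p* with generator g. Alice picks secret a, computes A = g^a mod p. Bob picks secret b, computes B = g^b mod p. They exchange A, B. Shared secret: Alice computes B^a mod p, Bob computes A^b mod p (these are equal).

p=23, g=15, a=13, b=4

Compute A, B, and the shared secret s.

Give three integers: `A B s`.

Answer: 5 2 4

Derivation:
A = 15^13 mod 23  (bits of 13 = 1101)
  bit 0 = 1: r = r^2 * 15 mod 23 = 1^2 * 15 = 1*15 = 15
  bit 1 = 1: r = r^2 * 15 mod 23 = 15^2 * 15 = 18*15 = 17
  bit 2 = 0: r = r^2 mod 23 = 17^2 = 13
  bit 3 = 1: r = r^2 * 15 mod 23 = 13^2 * 15 = 8*15 = 5
  -> A = 5
B = 15^4 mod 23  (bits of 4 = 100)
  bit 0 = 1: r = r^2 * 15 mod 23 = 1^2 * 15 = 1*15 = 15
  bit 1 = 0: r = r^2 mod 23 = 15^2 = 18
  bit 2 = 0: r = r^2 mod 23 = 18^2 = 2
  -> B = 2
s = B^a = 2^13 mod 23  (bits of 13 = 1101)
  bit 0 = 1: r = r^2 * 2 mod 23 = 1^2 * 2 = 1*2 = 2
  bit 1 = 1: r = r^2 * 2 mod 23 = 2^2 * 2 = 4*2 = 8
  bit 2 = 0: r = r^2 mod 23 = 8^2 = 18
  bit 3 = 1: r = r^2 * 2 mod 23 = 18^2 * 2 = 2*2 = 4
  -> s = B^a = 4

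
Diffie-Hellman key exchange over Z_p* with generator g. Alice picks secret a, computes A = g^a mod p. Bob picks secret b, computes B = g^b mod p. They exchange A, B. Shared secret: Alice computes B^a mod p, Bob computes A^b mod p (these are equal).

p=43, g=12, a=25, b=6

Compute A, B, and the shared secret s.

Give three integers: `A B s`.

Answer: 33 21 35

Derivation:
A = 12^25 mod 43  (bits of 25 = 11001)
  bit 0 = 1: r = r^2 * 12 mod 43 = 1^2 * 12 = 1*12 = 12
  bit 1 = 1: r = r^2 * 12 mod 43 = 12^2 * 12 = 15*12 = 8
  bit 2 = 0: r = r^2 mod 43 = 8^2 = 21
  bit 3 = 0: r = r^2 mod 43 = 21^2 = 11
  bit 4 = 1: r = r^2 * 12 mod 43 = 11^2 * 12 = 35*12 = 33
  -> A = 33
B = 12^6 mod 43  (bits of 6 = 110)
  bit 0 = 1: r = r^2 * 12 mod 43 = 1^2 * 12 = 1*12 = 12
  bit 1 = 1: r = r^2 * 12 mod 43 = 12^2 * 12 = 15*12 = 8
  bit 2 = 0: r = r^2 mod 43 = 8^2 = 21
  -> B = 21
s = B^a = 21^25 mod 43  (bits of 25 = 11001)
  bit 0 = 1: r = r^2 * 21 mod 43 = 1^2 * 21 = 1*21 = 21
  bit 1 = 1: r = r^2 * 21 mod 43 = 21^2 * 21 = 11*21 = 16
  bit 2 = 0: r = r^2 mod 43 = 16^2 = 41
  bit 3 = 0: r = r^2 mod 43 = 41^2 = 4
  bit 4 = 1: r = r^2 * 21 mod 43 = 4^2 * 21 = 16*21 = 35
  -> s = B^a = 35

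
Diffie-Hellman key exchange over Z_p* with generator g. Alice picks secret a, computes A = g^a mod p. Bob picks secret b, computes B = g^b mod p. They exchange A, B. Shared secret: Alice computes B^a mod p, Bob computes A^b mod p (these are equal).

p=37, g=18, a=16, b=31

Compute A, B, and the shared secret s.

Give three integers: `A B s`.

A = 18^16 mod 37  (bits of 16 = 10000)
  bit 0 = 1: r = r^2 * 18 mod 37 = 1^2 * 18 = 1*18 = 18
  bit 1 = 0: r = r^2 mod 37 = 18^2 = 28
  bit 2 = 0: r = r^2 mod 37 = 28^2 = 7
  bit 3 = 0: r = r^2 mod 37 = 7^2 = 12
  bit 4 = 0: r = r^2 mod 37 = 12^2 = 33
  -> A = 33
B = 18^31 mod 37  (bits of 31 = 11111)
  bit 0 = 1: r = r^2 * 18 mod 37 = 1^2 * 18 = 1*18 = 18
  bit 1 = 1: r = r^2 * 18 mod 37 = 18^2 * 18 = 28*18 = 23
  bit 2 = 1: r = r^2 * 18 mod 37 = 23^2 * 18 = 11*18 = 13
  bit 3 = 1: r = r^2 * 18 mod 37 = 13^2 * 18 = 21*18 = 8
  bit 4 = 1: r = r^2 * 18 mod 37 = 8^2 * 18 = 27*18 = 5
  -> B = 5
s = B^a = 5^16 mod 37  (bits of 16 = 10000)
  bit 0 = 1: r = r^2 * 5 mod 37 = 1^2 * 5 = 1*5 = 5
  bit 1 = 0: r = r^2 mod 37 = 5^2 = 25
  bit 2 = 0: r = r^2 mod 37 = 25^2 = 33
  bit 3 = 0: r = r^2 mod 37 = 33^2 = 16
  bit 4 = 0: r = r^2 mod 37 = 16^2 = 34
  -> s = B^a = 34

Answer: 33 5 34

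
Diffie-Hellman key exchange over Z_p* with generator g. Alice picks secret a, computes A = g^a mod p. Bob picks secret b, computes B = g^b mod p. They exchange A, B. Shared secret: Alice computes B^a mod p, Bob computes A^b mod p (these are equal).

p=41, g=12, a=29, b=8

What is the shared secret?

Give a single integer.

Answer: 16

Derivation:
A = 12^29 mod 41  (bits of 29 = 11101)
  bit 0 = 1: r = r^2 * 12 mod 41 = 1^2 * 12 = 1*12 = 12
  bit 1 = 1: r = r^2 * 12 mod 41 = 12^2 * 12 = 21*12 = 6
  bit 2 = 1: r = r^2 * 12 mod 41 = 6^2 * 12 = 36*12 = 22
  bit 3 = 0: r = r^2 mod 41 = 22^2 = 33
  bit 4 = 1: r = r^2 * 12 mod 41 = 33^2 * 12 = 23*12 = 30
  -> A = 30
B = 12^8 mod 41  (bits of 8 = 1000)
  bit 0 = 1: r = r^2 * 12 mod 41 = 1^2 * 12 = 1*12 = 12
  bit 1 = 0: r = r^2 mod 41 = 12^2 = 21
  bit 2 = 0: r = r^2 mod 41 = 21^2 = 31
  bit 3 = 0: r = r^2 mod 41 = 31^2 = 18
  -> B = 18
s = B^a = 18^29 mod 41  (bits of 29 = 11101)
  bit 0 = 1: r = r^2 * 18 mod 41 = 1^2 * 18 = 1*18 = 18
  bit 1 = 1: r = r^2 * 18 mod 41 = 18^2 * 18 = 37*18 = 10
  bit 2 = 1: r = r^2 * 18 mod 41 = 10^2 * 18 = 18*18 = 37
  bit 3 = 0: r = r^2 mod 41 = 37^2 = 16
  bit 4 = 1: r = r^2 * 18 mod 41 = 16^2 * 18 = 10*18 = 16
  -> s = B^a = 16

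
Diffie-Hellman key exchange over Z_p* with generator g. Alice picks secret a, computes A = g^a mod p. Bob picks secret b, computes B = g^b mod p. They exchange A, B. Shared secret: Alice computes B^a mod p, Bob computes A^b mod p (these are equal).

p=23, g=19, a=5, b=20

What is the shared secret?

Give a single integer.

A = 19^5 mod 23  (bits of 5 = 101)
  bit 0 = 1: r = r^2 * 19 mod 23 = 1^2 * 19 = 1*19 = 19
  bit 1 = 0: r = r^2 mod 23 = 19^2 = 16
  bit 2 = 1: r = r^2 * 19 mod 23 = 16^2 * 19 = 3*19 = 11
  -> A = 11
B = 19^20 mod 23  (bits of 20 = 10100)
  bit 0 = 1: r = r^2 * 19 mod 23 = 1^2 * 19 = 1*19 = 19
  bit 1 = 0: r = r^2 mod 23 = 19^2 = 16
  bit 2 = 1: r = r^2 * 19 mod 23 = 16^2 * 19 = 3*19 = 11
  bit 3 = 0: r = r^2 mod 23 = 11^2 = 6
  bit 4 = 0: r = r^2 mod 23 = 6^2 = 13
  -> B = 13
s = B^a = 13^5 mod 23  (bits of 5 = 101)
  bit 0 = 1: r = r^2 * 13 mod 23 = 1^2 * 13 = 1*13 = 13
  bit 1 = 0: r = r^2 mod 23 = 13^2 = 8
  bit 2 = 1: r = r^2 * 13 mod 23 = 8^2 * 13 = 18*13 = 4
  -> s = B^a = 4

Answer: 4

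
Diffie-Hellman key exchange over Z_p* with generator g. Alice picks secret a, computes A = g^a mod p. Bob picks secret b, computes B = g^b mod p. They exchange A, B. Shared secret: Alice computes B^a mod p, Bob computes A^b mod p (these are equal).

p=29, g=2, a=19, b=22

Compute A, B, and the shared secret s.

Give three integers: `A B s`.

A = 2^19 mod 29  (bits of 19 = 10011)
  bit 0 = 1: r = r^2 * 2 mod 29 = 1^2 * 2 = 1*2 = 2
  bit 1 = 0: r = r^2 mod 29 = 2^2 = 4
  bit 2 = 0: r = r^2 mod 29 = 4^2 = 16
  bit 3 = 1: r = r^2 * 2 mod 29 = 16^2 * 2 = 24*2 = 19
  bit 4 = 1: r = r^2 * 2 mod 29 = 19^2 * 2 = 13*2 = 26
  -> A = 26
B = 2^22 mod 29  (bits of 22 = 10110)
  bit 0 = 1: r = r^2 * 2 mod 29 = 1^2 * 2 = 1*2 = 2
  bit 1 = 0: r = r^2 mod 29 = 2^2 = 4
  bit 2 = 1: r = r^2 * 2 mod 29 = 4^2 * 2 = 16*2 = 3
  bit 3 = 1: r = r^2 * 2 mod 29 = 3^2 * 2 = 9*2 = 18
  bit 4 = 0: r = r^2 mod 29 = 18^2 = 5
  -> B = 5
s = B^a = 5^19 mod 29  (bits of 19 = 10011)
  bit 0 = 1: r = r^2 * 5 mod 29 = 1^2 * 5 = 1*5 = 5
  bit 1 = 0: r = r^2 mod 29 = 5^2 = 25
  bit 2 = 0: r = r^2 mod 29 = 25^2 = 16
  bit 3 = 1: r = r^2 * 5 mod 29 = 16^2 * 5 = 24*5 = 4
  bit 4 = 1: r = r^2 * 5 mod 29 = 4^2 * 5 = 16*5 = 22
  -> s = B^a = 22

Answer: 26 5 22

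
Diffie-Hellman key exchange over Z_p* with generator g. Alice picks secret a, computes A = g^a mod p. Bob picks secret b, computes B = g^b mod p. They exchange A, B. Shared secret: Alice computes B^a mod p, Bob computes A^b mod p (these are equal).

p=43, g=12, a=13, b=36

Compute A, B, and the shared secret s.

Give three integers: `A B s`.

Answer: 3 41 21

Derivation:
A = 12^13 mod 43  (bits of 13 = 1101)
  bit 0 = 1: r = r^2 * 12 mod 43 = 1^2 * 12 = 1*12 = 12
  bit 1 = 1: r = r^2 * 12 mod 43 = 12^2 * 12 = 15*12 = 8
  bit 2 = 0: r = r^2 mod 43 = 8^2 = 21
  bit 3 = 1: r = r^2 * 12 mod 43 = 21^2 * 12 = 11*12 = 3
  -> A = 3
B = 12^36 mod 43  (bits of 36 = 100100)
  bit 0 = 1: r = r^2 * 12 mod 43 = 1^2 * 12 = 1*12 = 12
  bit 1 = 0: r = r^2 mod 43 = 12^2 = 15
  bit 2 = 0: r = r^2 mod 43 = 15^2 = 10
  bit 3 = 1: r = r^2 * 12 mod 43 = 10^2 * 12 = 14*12 = 39
  bit 4 = 0: r = r^2 mod 43 = 39^2 = 16
  bit 5 = 0: r = r^2 mod 43 = 16^2 = 41
  -> B = 41
s = B^a = 41^13 mod 43  (bits of 13 = 1101)
  bit 0 = 1: r = r^2 * 41 mod 43 = 1^2 * 41 = 1*41 = 41
  bit 1 = 1: r = r^2 * 41 mod 43 = 41^2 * 41 = 4*41 = 35
  bit 2 = 0: r = r^2 mod 43 = 35^2 = 21
  bit 3 = 1: r = r^2 * 41 mod 43 = 21^2 * 41 = 11*41 = 21
  -> s = B^a = 21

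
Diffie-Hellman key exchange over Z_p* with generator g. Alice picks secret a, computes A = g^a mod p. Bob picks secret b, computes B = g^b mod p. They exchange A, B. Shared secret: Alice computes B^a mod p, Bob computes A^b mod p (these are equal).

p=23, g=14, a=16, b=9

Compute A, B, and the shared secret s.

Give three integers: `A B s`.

Answer: 8 21 9

Derivation:
A = 14^16 mod 23  (bits of 16 = 10000)
  bit 0 = 1: r = r^2 * 14 mod 23 = 1^2 * 14 = 1*14 = 14
  bit 1 = 0: r = r^2 mod 23 = 14^2 = 12
  bit 2 = 0: r = r^2 mod 23 = 12^2 = 6
  bit 3 = 0: r = r^2 mod 23 = 6^2 = 13
  bit 4 = 0: r = r^2 mod 23 = 13^2 = 8
  -> A = 8
B = 14^9 mod 23  (bits of 9 = 1001)
  bit 0 = 1: r = r^2 * 14 mod 23 = 1^2 * 14 = 1*14 = 14
  bit 1 = 0: r = r^2 mod 23 = 14^2 = 12
  bit 2 = 0: r = r^2 mod 23 = 12^2 = 6
  bit 3 = 1: r = r^2 * 14 mod 23 = 6^2 * 14 = 13*14 = 21
  -> B = 21
s = B^a = 21^16 mod 23  (bits of 16 = 10000)
  bit 0 = 1: r = r^2 * 21 mod 23 = 1^2 * 21 = 1*21 = 21
  bit 1 = 0: r = r^2 mod 23 = 21^2 = 4
  bit 2 = 0: r = r^2 mod 23 = 4^2 = 16
  bit 3 = 0: r = r^2 mod 23 = 16^2 = 3
  bit 4 = 0: r = r^2 mod 23 = 3^2 = 9
  -> s = B^a = 9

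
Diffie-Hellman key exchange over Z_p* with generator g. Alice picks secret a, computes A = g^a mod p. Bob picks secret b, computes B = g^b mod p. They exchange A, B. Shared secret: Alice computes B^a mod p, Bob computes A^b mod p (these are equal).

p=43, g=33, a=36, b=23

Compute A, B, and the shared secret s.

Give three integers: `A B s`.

A = 33^36 mod 43  (bits of 36 = 100100)
  bit 0 = 1: r = r^2 * 33 mod 43 = 1^2 * 33 = 1*33 = 33
  bit 1 = 0: r = r^2 mod 43 = 33^2 = 14
  bit 2 = 0: r = r^2 mod 43 = 14^2 = 24
  bit 3 = 1: r = r^2 * 33 mod 43 = 24^2 * 33 = 17*33 = 2
  bit 4 = 0: r = r^2 mod 43 = 2^2 = 4
  bit 5 = 0: r = r^2 mod 43 = 4^2 = 16
  -> A = 16
B = 33^23 mod 43  (bits of 23 = 10111)
  bit 0 = 1: r = r^2 * 33 mod 43 = 1^2 * 33 = 1*33 = 33
  bit 1 = 0: r = r^2 mod 43 = 33^2 = 14
  bit 2 = 1: r = r^2 * 33 mod 43 = 14^2 * 33 = 24*33 = 18
  bit 3 = 1: r = r^2 * 33 mod 43 = 18^2 * 33 = 23*33 = 28
  bit 4 = 1: r = r^2 * 33 mod 43 = 28^2 * 33 = 10*33 = 29
  -> B = 29
s = B^a = 29^36 mod 43  (bits of 36 = 100100)
  bit 0 = 1: r = r^2 * 29 mod 43 = 1^2 * 29 = 1*29 = 29
  bit 1 = 0: r = r^2 mod 43 = 29^2 = 24
  bit 2 = 0: r = r^2 mod 43 = 24^2 = 17
  bit 3 = 1: r = r^2 * 29 mod 43 = 17^2 * 29 = 31*29 = 39
  bit 4 = 0: r = r^2 mod 43 = 39^2 = 16
  bit 5 = 0: r = r^2 mod 43 = 16^2 = 41
  -> s = B^a = 41

Answer: 16 29 41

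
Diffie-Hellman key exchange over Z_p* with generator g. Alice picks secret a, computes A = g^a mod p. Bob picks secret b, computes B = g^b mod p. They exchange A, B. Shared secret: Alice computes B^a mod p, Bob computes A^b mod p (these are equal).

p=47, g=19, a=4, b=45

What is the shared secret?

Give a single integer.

A = 19^4 mod 47  (bits of 4 = 100)
  bit 0 = 1: r = r^2 * 19 mod 47 = 1^2 * 19 = 1*19 = 19
  bit 1 = 0: r = r^2 mod 47 = 19^2 = 32
  bit 2 = 0: r = r^2 mod 47 = 32^2 = 37
  -> A = 37
B = 19^45 mod 47  (bits of 45 = 101101)
  bit 0 = 1: r = r^2 * 19 mod 47 = 1^2 * 19 = 1*19 = 19
  bit 1 = 0: r = r^2 mod 47 = 19^2 = 32
  bit 2 = 1: r = r^2 * 19 mod 47 = 32^2 * 19 = 37*19 = 45
  bit 3 = 1: r = r^2 * 19 mod 47 = 45^2 * 19 = 4*19 = 29
  bit 4 = 0: r = r^2 mod 47 = 29^2 = 42
  bit 5 = 1: r = r^2 * 19 mod 47 = 42^2 * 19 = 25*19 = 5
  -> B = 5
s = B^a = 5^4 mod 47  (bits of 4 = 100)
  bit 0 = 1: r = r^2 * 5 mod 47 = 1^2 * 5 = 1*5 = 5
  bit 1 = 0: r = r^2 mod 47 = 5^2 = 25
  bit 2 = 0: r = r^2 mod 47 = 25^2 = 14
  -> s = B^a = 14

Answer: 14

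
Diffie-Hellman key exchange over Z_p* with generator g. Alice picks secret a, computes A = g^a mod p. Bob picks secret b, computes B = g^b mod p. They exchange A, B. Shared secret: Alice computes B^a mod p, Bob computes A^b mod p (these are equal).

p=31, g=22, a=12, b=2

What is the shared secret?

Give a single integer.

A = 22^12 mod 31  (bits of 12 = 1100)
  bit 0 = 1: r = r^2 * 22 mod 31 = 1^2 * 22 = 1*22 = 22
  bit 1 = 1: r = r^2 * 22 mod 31 = 22^2 * 22 = 19*22 = 15
  bit 2 = 0: r = r^2 mod 31 = 15^2 = 8
  bit 3 = 0: r = r^2 mod 31 = 8^2 = 2
  -> A = 2
B = 22^2 mod 31  (bits of 2 = 10)
  bit 0 = 1: r = r^2 * 22 mod 31 = 1^2 * 22 = 1*22 = 22
  bit 1 = 0: r = r^2 mod 31 = 22^2 = 19
  -> B = 19
s = B^a = 19^12 mod 31  (bits of 12 = 1100)
  bit 0 = 1: r = r^2 * 19 mod 31 = 1^2 * 19 = 1*19 = 19
  bit 1 = 1: r = r^2 * 19 mod 31 = 19^2 * 19 = 20*19 = 8
  bit 2 = 0: r = r^2 mod 31 = 8^2 = 2
  bit 3 = 0: r = r^2 mod 31 = 2^2 = 4
  -> s = B^a = 4

Answer: 4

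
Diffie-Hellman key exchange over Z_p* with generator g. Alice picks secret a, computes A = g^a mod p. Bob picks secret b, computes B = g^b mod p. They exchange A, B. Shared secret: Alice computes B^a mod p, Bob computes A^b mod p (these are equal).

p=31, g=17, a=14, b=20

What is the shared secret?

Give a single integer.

Answer: 25

Derivation:
A = 17^14 mod 31  (bits of 14 = 1110)
  bit 0 = 1: r = r^2 * 17 mod 31 = 1^2 * 17 = 1*17 = 17
  bit 1 = 1: r = r^2 * 17 mod 31 = 17^2 * 17 = 10*17 = 15
  bit 2 = 1: r = r^2 * 17 mod 31 = 15^2 * 17 = 8*17 = 12
  bit 3 = 0: r = r^2 mod 31 = 12^2 = 20
  -> A = 20
B = 17^20 mod 31  (bits of 20 = 10100)
  bit 0 = 1: r = r^2 * 17 mod 31 = 1^2 * 17 = 1*17 = 17
  bit 1 = 0: r = r^2 mod 31 = 17^2 = 10
  bit 2 = 1: r = r^2 * 17 mod 31 = 10^2 * 17 = 7*17 = 26
  bit 3 = 0: r = r^2 mod 31 = 26^2 = 25
  bit 4 = 0: r = r^2 mod 31 = 25^2 = 5
  -> B = 5
s = B^a = 5^14 mod 31  (bits of 14 = 1110)
  bit 0 = 1: r = r^2 * 5 mod 31 = 1^2 * 5 = 1*5 = 5
  bit 1 = 1: r = r^2 * 5 mod 31 = 5^2 * 5 = 25*5 = 1
  bit 2 = 1: r = r^2 * 5 mod 31 = 1^2 * 5 = 1*5 = 5
  bit 3 = 0: r = r^2 mod 31 = 5^2 = 25
  -> s = B^a = 25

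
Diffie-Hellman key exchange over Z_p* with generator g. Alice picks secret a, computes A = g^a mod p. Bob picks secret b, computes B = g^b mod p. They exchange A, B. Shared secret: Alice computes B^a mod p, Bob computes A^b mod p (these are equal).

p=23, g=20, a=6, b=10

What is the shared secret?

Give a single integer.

Answer: 13

Derivation:
A = 20^6 mod 23  (bits of 6 = 110)
  bit 0 = 1: r = r^2 * 20 mod 23 = 1^2 * 20 = 1*20 = 20
  bit 1 = 1: r = r^2 * 20 mod 23 = 20^2 * 20 = 9*20 = 19
  bit 2 = 0: r = r^2 mod 23 = 19^2 = 16
  -> A = 16
B = 20^10 mod 23  (bits of 10 = 1010)
  bit 0 = 1: r = r^2 * 20 mod 23 = 1^2 * 20 = 1*20 = 20
  bit 1 = 0: r = r^2 mod 23 = 20^2 = 9
  bit 2 = 1: r = r^2 * 20 mod 23 = 9^2 * 20 = 12*20 = 10
  bit 3 = 0: r = r^2 mod 23 = 10^2 = 8
  -> B = 8
s = B^a = 8^6 mod 23  (bits of 6 = 110)
  bit 0 = 1: r = r^2 * 8 mod 23 = 1^2 * 8 = 1*8 = 8
  bit 1 = 1: r = r^2 * 8 mod 23 = 8^2 * 8 = 18*8 = 6
  bit 2 = 0: r = r^2 mod 23 = 6^2 = 13
  -> s = B^a = 13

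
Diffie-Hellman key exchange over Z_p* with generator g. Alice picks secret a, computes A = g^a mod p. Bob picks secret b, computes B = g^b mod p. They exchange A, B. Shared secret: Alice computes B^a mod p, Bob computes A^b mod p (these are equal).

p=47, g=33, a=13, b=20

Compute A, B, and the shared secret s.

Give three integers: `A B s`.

Answer: 26 34 24

Derivation:
A = 33^13 mod 47  (bits of 13 = 1101)
  bit 0 = 1: r = r^2 * 33 mod 47 = 1^2 * 33 = 1*33 = 33
  bit 1 = 1: r = r^2 * 33 mod 47 = 33^2 * 33 = 8*33 = 29
  bit 2 = 0: r = r^2 mod 47 = 29^2 = 42
  bit 3 = 1: r = r^2 * 33 mod 47 = 42^2 * 33 = 25*33 = 26
  -> A = 26
B = 33^20 mod 47  (bits of 20 = 10100)
  bit 0 = 1: r = r^2 * 33 mod 47 = 1^2 * 33 = 1*33 = 33
  bit 1 = 0: r = r^2 mod 47 = 33^2 = 8
  bit 2 = 1: r = r^2 * 33 mod 47 = 8^2 * 33 = 17*33 = 44
  bit 3 = 0: r = r^2 mod 47 = 44^2 = 9
  bit 4 = 0: r = r^2 mod 47 = 9^2 = 34
  -> B = 34
s = B^a = 34^13 mod 47  (bits of 13 = 1101)
  bit 0 = 1: r = r^2 * 34 mod 47 = 1^2 * 34 = 1*34 = 34
  bit 1 = 1: r = r^2 * 34 mod 47 = 34^2 * 34 = 28*34 = 12
  bit 2 = 0: r = r^2 mod 47 = 12^2 = 3
  bit 3 = 1: r = r^2 * 34 mod 47 = 3^2 * 34 = 9*34 = 24
  -> s = B^a = 24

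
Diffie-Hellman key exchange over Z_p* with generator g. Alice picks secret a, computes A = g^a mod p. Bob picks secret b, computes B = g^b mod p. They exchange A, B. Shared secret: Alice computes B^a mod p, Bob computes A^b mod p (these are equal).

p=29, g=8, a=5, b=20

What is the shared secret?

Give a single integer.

Answer: 23

Derivation:
A = 8^5 mod 29  (bits of 5 = 101)
  bit 0 = 1: r = r^2 * 8 mod 29 = 1^2 * 8 = 1*8 = 8
  bit 1 = 0: r = r^2 mod 29 = 8^2 = 6
  bit 2 = 1: r = r^2 * 8 mod 29 = 6^2 * 8 = 7*8 = 27
  -> A = 27
B = 8^20 mod 29  (bits of 20 = 10100)
  bit 0 = 1: r = r^2 * 8 mod 29 = 1^2 * 8 = 1*8 = 8
  bit 1 = 0: r = r^2 mod 29 = 8^2 = 6
  bit 2 = 1: r = r^2 * 8 mod 29 = 6^2 * 8 = 7*8 = 27
  bit 3 = 0: r = r^2 mod 29 = 27^2 = 4
  bit 4 = 0: r = r^2 mod 29 = 4^2 = 16
  -> B = 16
s = B^a = 16^5 mod 29  (bits of 5 = 101)
  bit 0 = 1: r = r^2 * 16 mod 29 = 1^2 * 16 = 1*16 = 16
  bit 1 = 0: r = r^2 mod 29 = 16^2 = 24
  bit 2 = 1: r = r^2 * 16 mod 29 = 24^2 * 16 = 25*16 = 23
  -> s = B^a = 23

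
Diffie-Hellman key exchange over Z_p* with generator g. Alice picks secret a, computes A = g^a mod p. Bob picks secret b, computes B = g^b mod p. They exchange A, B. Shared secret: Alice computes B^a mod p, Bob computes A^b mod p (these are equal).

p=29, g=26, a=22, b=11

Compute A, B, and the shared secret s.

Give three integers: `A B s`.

Answer: 22 14 6

Derivation:
A = 26^22 mod 29  (bits of 22 = 10110)
  bit 0 = 1: r = r^2 * 26 mod 29 = 1^2 * 26 = 1*26 = 26
  bit 1 = 0: r = r^2 mod 29 = 26^2 = 9
  bit 2 = 1: r = r^2 * 26 mod 29 = 9^2 * 26 = 23*26 = 18
  bit 3 = 1: r = r^2 * 26 mod 29 = 18^2 * 26 = 5*26 = 14
  bit 4 = 0: r = r^2 mod 29 = 14^2 = 22
  -> A = 22
B = 26^11 mod 29  (bits of 11 = 1011)
  bit 0 = 1: r = r^2 * 26 mod 29 = 1^2 * 26 = 1*26 = 26
  bit 1 = 0: r = r^2 mod 29 = 26^2 = 9
  bit 2 = 1: r = r^2 * 26 mod 29 = 9^2 * 26 = 23*26 = 18
  bit 3 = 1: r = r^2 * 26 mod 29 = 18^2 * 26 = 5*26 = 14
  -> B = 14
s = B^a = 14^22 mod 29  (bits of 22 = 10110)
  bit 0 = 1: r = r^2 * 14 mod 29 = 1^2 * 14 = 1*14 = 14
  bit 1 = 0: r = r^2 mod 29 = 14^2 = 22
  bit 2 = 1: r = r^2 * 14 mod 29 = 22^2 * 14 = 20*14 = 19
  bit 3 = 1: r = r^2 * 14 mod 29 = 19^2 * 14 = 13*14 = 8
  bit 4 = 0: r = r^2 mod 29 = 8^2 = 6
  -> s = B^a = 6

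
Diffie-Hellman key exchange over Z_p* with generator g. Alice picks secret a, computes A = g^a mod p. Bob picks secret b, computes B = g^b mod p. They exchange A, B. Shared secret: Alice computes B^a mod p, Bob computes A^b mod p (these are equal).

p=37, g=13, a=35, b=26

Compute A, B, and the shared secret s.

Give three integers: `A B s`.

Answer: 20 28 4

Derivation:
A = 13^35 mod 37  (bits of 35 = 100011)
  bit 0 = 1: r = r^2 * 13 mod 37 = 1^2 * 13 = 1*13 = 13
  bit 1 = 0: r = r^2 mod 37 = 13^2 = 21
  bit 2 = 0: r = r^2 mod 37 = 21^2 = 34
  bit 3 = 0: r = r^2 mod 37 = 34^2 = 9
  bit 4 = 1: r = r^2 * 13 mod 37 = 9^2 * 13 = 7*13 = 17
  bit 5 = 1: r = r^2 * 13 mod 37 = 17^2 * 13 = 30*13 = 20
  -> A = 20
B = 13^26 mod 37  (bits of 26 = 11010)
  bit 0 = 1: r = r^2 * 13 mod 37 = 1^2 * 13 = 1*13 = 13
  bit 1 = 1: r = r^2 * 13 mod 37 = 13^2 * 13 = 21*13 = 14
  bit 2 = 0: r = r^2 mod 37 = 14^2 = 11
  bit 3 = 1: r = r^2 * 13 mod 37 = 11^2 * 13 = 10*13 = 19
  bit 4 = 0: r = r^2 mod 37 = 19^2 = 28
  -> B = 28
s = B^a = 28^35 mod 37  (bits of 35 = 100011)
  bit 0 = 1: r = r^2 * 28 mod 37 = 1^2 * 28 = 1*28 = 28
  bit 1 = 0: r = r^2 mod 37 = 28^2 = 7
  bit 2 = 0: r = r^2 mod 37 = 7^2 = 12
  bit 3 = 0: r = r^2 mod 37 = 12^2 = 33
  bit 4 = 1: r = r^2 * 28 mod 37 = 33^2 * 28 = 16*28 = 4
  bit 5 = 1: r = r^2 * 28 mod 37 = 4^2 * 28 = 16*28 = 4
  -> s = B^a = 4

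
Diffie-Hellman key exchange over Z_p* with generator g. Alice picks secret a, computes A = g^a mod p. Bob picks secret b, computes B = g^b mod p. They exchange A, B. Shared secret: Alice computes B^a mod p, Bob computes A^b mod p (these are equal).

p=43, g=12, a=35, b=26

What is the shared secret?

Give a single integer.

Answer: 6

Derivation:
A = 12^35 mod 43  (bits of 35 = 100011)
  bit 0 = 1: r = r^2 * 12 mod 43 = 1^2 * 12 = 1*12 = 12
  bit 1 = 0: r = r^2 mod 43 = 12^2 = 15
  bit 2 = 0: r = r^2 mod 43 = 15^2 = 10
  bit 3 = 0: r = r^2 mod 43 = 10^2 = 14
  bit 4 = 1: r = r^2 * 12 mod 43 = 14^2 * 12 = 24*12 = 30
  bit 5 = 1: r = r^2 * 12 mod 43 = 30^2 * 12 = 40*12 = 7
  -> A = 7
B = 12^26 mod 43  (bits of 26 = 11010)
  bit 0 = 1: r = r^2 * 12 mod 43 = 1^2 * 12 = 1*12 = 12
  bit 1 = 1: r = r^2 * 12 mod 43 = 12^2 * 12 = 15*12 = 8
  bit 2 = 0: r = r^2 mod 43 = 8^2 = 21
  bit 3 = 1: r = r^2 * 12 mod 43 = 21^2 * 12 = 11*12 = 3
  bit 4 = 0: r = r^2 mod 43 = 3^2 = 9
  -> B = 9
s = B^a = 9^35 mod 43  (bits of 35 = 100011)
  bit 0 = 1: r = r^2 * 9 mod 43 = 1^2 * 9 = 1*9 = 9
  bit 1 = 0: r = r^2 mod 43 = 9^2 = 38
  bit 2 = 0: r = r^2 mod 43 = 38^2 = 25
  bit 3 = 0: r = r^2 mod 43 = 25^2 = 23
  bit 4 = 1: r = r^2 * 9 mod 43 = 23^2 * 9 = 13*9 = 31
  bit 5 = 1: r = r^2 * 9 mod 43 = 31^2 * 9 = 15*9 = 6
  -> s = B^a = 6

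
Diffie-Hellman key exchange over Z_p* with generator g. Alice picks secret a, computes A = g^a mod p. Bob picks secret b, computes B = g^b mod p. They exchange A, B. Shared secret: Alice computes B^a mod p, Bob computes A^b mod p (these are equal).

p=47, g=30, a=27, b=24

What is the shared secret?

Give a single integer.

Answer: 2

Derivation:
A = 30^27 mod 47  (bits of 27 = 11011)
  bit 0 = 1: r = r^2 * 30 mod 47 = 1^2 * 30 = 1*30 = 30
  bit 1 = 1: r = r^2 * 30 mod 47 = 30^2 * 30 = 7*30 = 22
  bit 2 = 0: r = r^2 mod 47 = 22^2 = 14
  bit 3 = 1: r = r^2 * 30 mod 47 = 14^2 * 30 = 8*30 = 5
  bit 4 = 1: r = r^2 * 30 mod 47 = 5^2 * 30 = 25*30 = 45
  -> A = 45
B = 30^24 mod 47  (bits of 24 = 11000)
  bit 0 = 1: r = r^2 * 30 mod 47 = 1^2 * 30 = 1*30 = 30
  bit 1 = 1: r = r^2 * 30 mod 47 = 30^2 * 30 = 7*30 = 22
  bit 2 = 0: r = r^2 mod 47 = 22^2 = 14
  bit 3 = 0: r = r^2 mod 47 = 14^2 = 8
  bit 4 = 0: r = r^2 mod 47 = 8^2 = 17
  -> B = 17
s = B^a = 17^27 mod 47  (bits of 27 = 11011)
  bit 0 = 1: r = r^2 * 17 mod 47 = 1^2 * 17 = 1*17 = 17
  bit 1 = 1: r = r^2 * 17 mod 47 = 17^2 * 17 = 7*17 = 25
  bit 2 = 0: r = r^2 mod 47 = 25^2 = 14
  bit 3 = 1: r = r^2 * 17 mod 47 = 14^2 * 17 = 8*17 = 42
  bit 4 = 1: r = r^2 * 17 mod 47 = 42^2 * 17 = 25*17 = 2
  -> s = B^a = 2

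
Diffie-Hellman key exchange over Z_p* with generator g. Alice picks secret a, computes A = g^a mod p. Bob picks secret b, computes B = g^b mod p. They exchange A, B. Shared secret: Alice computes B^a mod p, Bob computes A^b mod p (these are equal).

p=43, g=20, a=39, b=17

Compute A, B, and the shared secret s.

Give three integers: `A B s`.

A = 20^39 mod 43  (bits of 39 = 100111)
  bit 0 = 1: r = r^2 * 20 mod 43 = 1^2 * 20 = 1*20 = 20
  bit 1 = 0: r = r^2 mod 43 = 20^2 = 13
  bit 2 = 0: r = r^2 mod 43 = 13^2 = 40
  bit 3 = 1: r = r^2 * 20 mod 43 = 40^2 * 20 = 9*20 = 8
  bit 4 = 1: r = r^2 * 20 mod 43 = 8^2 * 20 = 21*20 = 33
  bit 5 = 1: r = r^2 * 20 mod 43 = 33^2 * 20 = 14*20 = 22
  -> A = 22
B = 20^17 mod 43  (bits of 17 = 10001)
  bit 0 = 1: r = r^2 * 20 mod 43 = 1^2 * 20 = 1*20 = 20
  bit 1 = 0: r = r^2 mod 43 = 20^2 = 13
  bit 2 = 0: r = r^2 mod 43 = 13^2 = 40
  bit 3 = 0: r = r^2 mod 43 = 40^2 = 9
  bit 4 = 1: r = r^2 * 20 mod 43 = 9^2 * 20 = 38*20 = 29
  -> B = 29
s = B^a = 29^39 mod 43  (bits of 39 = 100111)
  bit 0 = 1: r = r^2 * 29 mod 43 = 1^2 * 29 = 1*29 = 29
  bit 1 = 0: r = r^2 mod 43 = 29^2 = 24
  bit 2 = 0: r = r^2 mod 43 = 24^2 = 17
  bit 3 = 1: r = r^2 * 29 mod 43 = 17^2 * 29 = 31*29 = 39
  bit 4 = 1: r = r^2 * 29 mod 43 = 39^2 * 29 = 16*29 = 34
  bit 5 = 1: r = r^2 * 29 mod 43 = 34^2 * 29 = 38*29 = 27
  -> s = B^a = 27

Answer: 22 29 27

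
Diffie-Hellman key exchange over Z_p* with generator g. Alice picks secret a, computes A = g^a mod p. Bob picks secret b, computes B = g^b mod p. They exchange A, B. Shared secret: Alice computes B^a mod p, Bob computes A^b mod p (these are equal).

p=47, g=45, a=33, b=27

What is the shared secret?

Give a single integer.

A = 45^33 mod 47  (bits of 33 = 100001)
  bit 0 = 1: r = r^2 * 45 mod 47 = 1^2 * 45 = 1*45 = 45
  bit 1 = 0: r = r^2 mod 47 = 45^2 = 4
  bit 2 = 0: r = r^2 mod 47 = 4^2 = 16
  bit 3 = 0: r = r^2 mod 47 = 16^2 = 21
  bit 4 = 0: r = r^2 mod 47 = 21^2 = 18
  bit 5 = 1: r = r^2 * 45 mod 47 = 18^2 * 45 = 42*45 = 10
  -> A = 10
B = 45^27 mod 47  (bits of 27 = 11011)
  bit 0 = 1: r = r^2 * 45 mod 47 = 1^2 * 45 = 1*45 = 45
  bit 1 = 1: r = r^2 * 45 mod 47 = 45^2 * 45 = 4*45 = 39
  bit 2 = 0: r = r^2 mod 47 = 39^2 = 17
  bit 3 = 1: r = r^2 * 45 mod 47 = 17^2 * 45 = 7*45 = 33
  bit 4 = 1: r = r^2 * 45 mod 47 = 33^2 * 45 = 8*45 = 31
  -> B = 31
s = B^a = 31^33 mod 47  (bits of 33 = 100001)
  bit 0 = 1: r = r^2 * 31 mod 47 = 1^2 * 31 = 1*31 = 31
  bit 1 = 0: r = r^2 mod 47 = 31^2 = 21
  bit 2 = 0: r = r^2 mod 47 = 21^2 = 18
  bit 3 = 0: r = r^2 mod 47 = 18^2 = 42
  bit 4 = 0: r = r^2 mod 47 = 42^2 = 25
  bit 5 = 1: r = r^2 * 31 mod 47 = 25^2 * 31 = 14*31 = 11
  -> s = B^a = 11

Answer: 11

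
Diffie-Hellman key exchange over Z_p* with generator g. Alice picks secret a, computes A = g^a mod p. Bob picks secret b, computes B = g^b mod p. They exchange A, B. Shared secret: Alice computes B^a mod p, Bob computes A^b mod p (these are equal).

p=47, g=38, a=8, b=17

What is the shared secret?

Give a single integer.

A = 38^8 mod 47  (bits of 8 = 1000)
  bit 0 = 1: r = r^2 * 38 mod 47 = 1^2 * 38 = 1*38 = 38
  bit 1 = 0: r = r^2 mod 47 = 38^2 = 34
  bit 2 = 0: r = r^2 mod 47 = 34^2 = 28
  bit 3 = 0: r = r^2 mod 47 = 28^2 = 32
  -> A = 32
B = 38^17 mod 47  (bits of 17 = 10001)
  bit 0 = 1: r = r^2 * 38 mod 47 = 1^2 * 38 = 1*38 = 38
  bit 1 = 0: r = r^2 mod 47 = 38^2 = 34
  bit 2 = 0: r = r^2 mod 47 = 34^2 = 28
  bit 3 = 0: r = r^2 mod 47 = 28^2 = 32
  bit 4 = 1: r = r^2 * 38 mod 47 = 32^2 * 38 = 37*38 = 43
  -> B = 43
s = B^a = 43^8 mod 47  (bits of 8 = 1000)
  bit 0 = 1: r = r^2 * 43 mod 47 = 1^2 * 43 = 1*43 = 43
  bit 1 = 0: r = r^2 mod 47 = 43^2 = 16
  bit 2 = 0: r = r^2 mod 47 = 16^2 = 21
  bit 3 = 0: r = r^2 mod 47 = 21^2 = 18
  -> s = B^a = 18

Answer: 18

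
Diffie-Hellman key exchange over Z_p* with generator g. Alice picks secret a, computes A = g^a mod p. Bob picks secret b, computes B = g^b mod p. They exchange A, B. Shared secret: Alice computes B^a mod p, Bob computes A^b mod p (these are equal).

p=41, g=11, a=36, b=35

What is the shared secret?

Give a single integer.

Answer: 40

Derivation:
A = 11^36 mod 41  (bits of 36 = 100100)
  bit 0 = 1: r = r^2 * 11 mod 41 = 1^2 * 11 = 1*11 = 11
  bit 1 = 0: r = r^2 mod 41 = 11^2 = 39
  bit 2 = 0: r = r^2 mod 41 = 39^2 = 4
  bit 3 = 1: r = r^2 * 11 mod 41 = 4^2 * 11 = 16*11 = 12
  bit 4 = 0: r = r^2 mod 41 = 12^2 = 21
  bit 5 = 0: r = r^2 mod 41 = 21^2 = 31
  -> A = 31
B = 11^35 mod 41  (bits of 35 = 100011)
  bit 0 = 1: r = r^2 * 11 mod 41 = 1^2 * 11 = 1*11 = 11
  bit 1 = 0: r = r^2 mod 41 = 11^2 = 39
  bit 2 = 0: r = r^2 mod 41 = 39^2 = 4
  bit 3 = 0: r = r^2 mod 41 = 4^2 = 16
  bit 4 = 1: r = r^2 * 11 mod 41 = 16^2 * 11 = 10*11 = 28
  bit 5 = 1: r = r^2 * 11 mod 41 = 28^2 * 11 = 5*11 = 14
  -> B = 14
s = B^a = 14^36 mod 41  (bits of 36 = 100100)
  bit 0 = 1: r = r^2 * 14 mod 41 = 1^2 * 14 = 1*14 = 14
  bit 1 = 0: r = r^2 mod 41 = 14^2 = 32
  bit 2 = 0: r = r^2 mod 41 = 32^2 = 40
  bit 3 = 1: r = r^2 * 14 mod 41 = 40^2 * 14 = 1*14 = 14
  bit 4 = 0: r = r^2 mod 41 = 14^2 = 32
  bit 5 = 0: r = r^2 mod 41 = 32^2 = 40
  -> s = B^a = 40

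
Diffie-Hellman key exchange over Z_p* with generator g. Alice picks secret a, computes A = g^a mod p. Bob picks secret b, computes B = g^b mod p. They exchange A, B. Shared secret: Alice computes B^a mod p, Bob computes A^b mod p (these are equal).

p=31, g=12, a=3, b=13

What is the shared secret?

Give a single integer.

Answer: 15

Derivation:
A = 12^3 mod 31  (bits of 3 = 11)
  bit 0 = 1: r = r^2 * 12 mod 31 = 1^2 * 12 = 1*12 = 12
  bit 1 = 1: r = r^2 * 12 mod 31 = 12^2 * 12 = 20*12 = 23
  -> A = 23
B = 12^13 mod 31  (bits of 13 = 1101)
  bit 0 = 1: r = r^2 * 12 mod 31 = 1^2 * 12 = 1*12 = 12
  bit 1 = 1: r = r^2 * 12 mod 31 = 12^2 * 12 = 20*12 = 23
  bit 2 = 0: r = r^2 mod 31 = 23^2 = 2
  bit 3 = 1: r = r^2 * 12 mod 31 = 2^2 * 12 = 4*12 = 17
  -> B = 17
s = B^a = 17^3 mod 31  (bits of 3 = 11)
  bit 0 = 1: r = r^2 * 17 mod 31 = 1^2 * 17 = 1*17 = 17
  bit 1 = 1: r = r^2 * 17 mod 31 = 17^2 * 17 = 10*17 = 15
  -> s = B^a = 15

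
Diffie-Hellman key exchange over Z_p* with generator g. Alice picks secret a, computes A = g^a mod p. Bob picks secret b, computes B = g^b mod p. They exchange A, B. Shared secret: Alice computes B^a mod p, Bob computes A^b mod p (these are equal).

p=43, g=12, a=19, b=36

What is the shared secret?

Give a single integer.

Answer: 11

Derivation:
A = 12^19 mod 43  (bits of 19 = 10011)
  bit 0 = 1: r = r^2 * 12 mod 43 = 1^2 * 12 = 1*12 = 12
  bit 1 = 0: r = r^2 mod 43 = 12^2 = 15
  bit 2 = 0: r = r^2 mod 43 = 15^2 = 10
  bit 3 = 1: r = r^2 * 12 mod 43 = 10^2 * 12 = 14*12 = 39
  bit 4 = 1: r = r^2 * 12 mod 43 = 39^2 * 12 = 16*12 = 20
  -> A = 20
B = 12^36 mod 43  (bits of 36 = 100100)
  bit 0 = 1: r = r^2 * 12 mod 43 = 1^2 * 12 = 1*12 = 12
  bit 1 = 0: r = r^2 mod 43 = 12^2 = 15
  bit 2 = 0: r = r^2 mod 43 = 15^2 = 10
  bit 3 = 1: r = r^2 * 12 mod 43 = 10^2 * 12 = 14*12 = 39
  bit 4 = 0: r = r^2 mod 43 = 39^2 = 16
  bit 5 = 0: r = r^2 mod 43 = 16^2 = 41
  -> B = 41
s = B^a = 41^19 mod 43  (bits of 19 = 10011)
  bit 0 = 1: r = r^2 * 41 mod 43 = 1^2 * 41 = 1*41 = 41
  bit 1 = 0: r = r^2 mod 43 = 41^2 = 4
  bit 2 = 0: r = r^2 mod 43 = 4^2 = 16
  bit 3 = 1: r = r^2 * 41 mod 43 = 16^2 * 41 = 41*41 = 4
  bit 4 = 1: r = r^2 * 41 mod 43 = 4^2 * 41 = 16*41 = 11
  -> s = B^a = 11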